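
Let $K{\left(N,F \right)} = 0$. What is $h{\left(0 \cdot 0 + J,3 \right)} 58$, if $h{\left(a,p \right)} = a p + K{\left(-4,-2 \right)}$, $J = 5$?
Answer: $870$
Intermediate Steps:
$h{\left(a,p \right)} = a p$ ($h{\left(a,p \right)} = a p + 0 = a p$)
$h{\left(0 \cdot 0 + J,3 \right)} 58 = \left(0 \cdot 0 + 5\right) 3 \cdot 58 = \left(0 + 5\right) 3 \cdot 58 = 5 \cdot 3 \cdot 58 = 15 \cdot 58 = 870$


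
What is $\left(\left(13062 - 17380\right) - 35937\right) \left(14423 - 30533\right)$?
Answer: $648508050$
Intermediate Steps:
$\left(\left(13062 - 17380\right) - 35937\right) \left(14423 - 30533\right) = \left(-4318 - 35937\right) \left(-16110\right) = \left(-40255\right) \left(-16110\right) = 648508050$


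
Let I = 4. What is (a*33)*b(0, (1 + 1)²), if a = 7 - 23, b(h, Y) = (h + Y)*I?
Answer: -8448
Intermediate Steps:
b(h, Y) = 4*Y + 4*h (b(h, Y) = (h + Y)*4 = (Y + h)*4 = 4*Y + 4*h)
a = -16
(a*33)*b(0, (1 + 1)²) = (-16*33)*(4*(1 + 1)² + 4*0) = -528*(4*2² + 0) = -528*(4*4 + 0) = -528*(16 + 0) = -528*16 = -8448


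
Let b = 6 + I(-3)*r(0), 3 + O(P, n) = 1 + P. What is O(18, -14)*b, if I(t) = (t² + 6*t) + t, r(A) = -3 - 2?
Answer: 1056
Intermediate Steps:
r(A) = -5
O(P, n) = -2 + P (O(P, n) = -3 + (1 + P) = -2 + P)
I(t) = t² + 7*t
b = 66 (b = 6 - 3*(7 - 3)*(-5) = 6 - 3*4*(-5) = 6 - 12*(-5) = 6 + 60 = 66)
O(18, -14)*b = (-2 + 18)*66 = 16*66 = 1056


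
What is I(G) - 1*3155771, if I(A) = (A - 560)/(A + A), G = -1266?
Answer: -3995205173/1266 ≈ -3.1558e+6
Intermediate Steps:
I(A) = (-560 + A)/(2*A) (I(A) = (-560 + A)/((2*A)) = (-560 + A)*(1/(2*A)) = (-560 + A)/(2*A))
I(G) - 1*3155771 = (1/2)*(-560 - 1266)/(-1266) - 1*3155771 = (1/2)*(-1/1266)*(-1826) - 3155771 = 913/1266 - 3155771 = -3995205173/1266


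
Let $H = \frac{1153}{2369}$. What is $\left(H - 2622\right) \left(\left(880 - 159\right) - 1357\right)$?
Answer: $\frac{3949792140}{2369} \approx 1.6673 \cdot 10^{6}$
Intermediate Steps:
$H = \frac{1153}{2369}$ ($H = 1153 \cdot \frac{1}{2369} = \frac{1153}{2369} \approx 0.4867$)
$\left(H - 2622\right) \left(\left(880 - 159\right) - 1357\right) = \left(\frac{1153}{2369} - 2622\right) \left(\left(880 - 159\right) - 1357\right) = - \frac{6210365 \left(721 - 1357\right)}{2369} = \left(- \frac{6210365}{2369}\right) \left(-636\right) = \frac{3949792140}{2369}$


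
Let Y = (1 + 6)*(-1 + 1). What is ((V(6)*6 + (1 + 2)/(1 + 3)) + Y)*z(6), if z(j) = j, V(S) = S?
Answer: 441/2 ≈ 220.50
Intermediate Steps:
Y = 0 (Y = 7*0 = 0)
((V(6)*6 + (1 + 2)/(1 + 3)) + Y)*z(6) = ((6*6 + (1 + 2)/(1 + 3)) + 0)*6 = ((36 + 3/4) + 0)*6 = ((36 + 3*(¼)) + 0)*6 = ((36 + ¾) + 0)*6 = (147/4 + 0)*6 = (147/4)*6 = 441/2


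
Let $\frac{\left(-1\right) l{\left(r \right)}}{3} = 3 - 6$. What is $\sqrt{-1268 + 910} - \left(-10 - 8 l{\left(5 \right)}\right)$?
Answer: $82 + i \sqrt{358} \approx 82.0 + 18.921 i$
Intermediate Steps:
$l{\left(r \right)} = 9$ ($l{\left(r \right)} = - 3 \left(3 - 6\right) = \left(-3\right) \left(-3\right) = 9$)
$\sqrt{-1268 + 910} - \left(-10 - 8 l{\left(5 \right)}\right) = \sqrt{-1268 + 910} - \left(-10 - 72\right) = \sqrt{-358} - \left(-10 - 72\right) = i \sqrt{358} - -82 = i \sqrt{358} + 82 = 82 + i \sqrt{358}$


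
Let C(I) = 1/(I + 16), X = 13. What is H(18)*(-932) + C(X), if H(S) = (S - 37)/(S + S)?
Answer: 128392/261 ≈ 491.92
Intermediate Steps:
H(S) = (-37 + S)/(2*S) (H(S) = (-37 + S)/((2*S)) = (-37 + S)*(1/(2*S)) = (-37 + S)/(2*S))
C(I) = 1/(16 + I)
H(18)*(-932) + C(X) = ((½)*(-37 + 18)/18)*(-932) + 1/(16 + 13) = ((½)*(1/18)*(-19))*(-932) + 1/29 = -19/36*(-932) + 1/29 = 4427/9 + 1/29 = 128392/261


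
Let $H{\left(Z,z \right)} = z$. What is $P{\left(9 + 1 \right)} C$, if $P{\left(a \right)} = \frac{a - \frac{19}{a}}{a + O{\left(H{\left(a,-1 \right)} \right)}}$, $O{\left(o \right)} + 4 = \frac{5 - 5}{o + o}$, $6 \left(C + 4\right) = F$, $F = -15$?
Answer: $- \frac{351}{40} \approx -8.775$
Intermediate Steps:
$C = - \frac{13}{2}$ ($C = -4 + \frac{1}{6} \left(-15\right) = -4 - \frac{5}{2} = - \frac{13}{2} \approx -6.5$)
$O{\left(o \right)} = -4$ ($O{\left(o \right)} = -4 + \frac{5 - 5}{o + o} = -4 + \frac{0}{2 o} = -4 + 0 \frac{1}{2 o} = -4 + 0 = -4$)
$P{\left(a \right)} = \frac{a - \frac{19}{a}}{-4 + a}$ ($P{\left(a \right)} = \frac{a - \frac{19}{a}}{a - 4} = \frac{a - \frac{19}{a}}{-4 + a}$)
$P{\left(9 + 1 \right)} C = \frac{-19 + \left(9 + 1\right)^{2}}{\left(9 + 1\right) \left(-4 + \left(9 + 1\right)\right)} \left(- \frac{13}{2}\right) = \frac{-19 + 10^{2}}{10 \left(-4 + 10\right)} \left(- \frac{13}{2}\right) = \frac{-19 + 100}{10 \cdot 6} \left(- \frac{13}{2}\right) = \frac{1}{10} \cdot \frac{1}{6} \cdot 81 \left(- \frac{13}{2}\right) = \frac{27}{20} \left(- \frac{13}{2}\right) = - \frac{351}{40}$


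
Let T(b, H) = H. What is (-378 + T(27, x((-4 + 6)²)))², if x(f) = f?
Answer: 139876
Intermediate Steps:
(-378 + T(27, x((-4 + 6)²)))² = (-378 + (-4 + 6)²)² = (-378 + 2²)² = (-378 + 4)² = (-374)² = 139876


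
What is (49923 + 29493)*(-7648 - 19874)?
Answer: -2185687152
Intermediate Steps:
(49923 + 29493)*(-7648 - 19874) = 79416*(-27522) = -2185687152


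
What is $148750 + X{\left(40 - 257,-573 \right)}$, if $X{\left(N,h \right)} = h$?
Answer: $148177$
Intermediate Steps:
$148750 + X{\left(40 - 257,-573 \right)} = 148750 - 573 = 148177$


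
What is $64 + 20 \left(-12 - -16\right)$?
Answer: $144$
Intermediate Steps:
$64 + 20 \left(-12 - -16\right) = 64 + 20 \left(-12 + 16\right) = 64 + 20 \cdot 4 = 64 + 80 = 144$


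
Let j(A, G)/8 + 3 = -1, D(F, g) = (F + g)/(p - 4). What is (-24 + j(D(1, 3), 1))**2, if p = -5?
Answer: 3136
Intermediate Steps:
D(F, g) = -F/9 - g/9 (D(F, g) = (F + g)/(-5 - 4) = (F + g)/(-9) = (F + g)*(-1/9) = -F/9 - g/9)
j(A, G) = -32 (j(A, G) = -24 + 8*(-1) = -24 - 8 = -32)
(-24 + j(D(1, 3), 1))**2 = (-24 - 32)**2 = (-56)**2 = 3136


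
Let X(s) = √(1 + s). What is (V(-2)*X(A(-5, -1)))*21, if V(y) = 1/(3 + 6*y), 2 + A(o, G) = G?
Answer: -7*I*√2/3 ≈ -3.2998*I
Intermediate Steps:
A(o, G) = -2 + G
(V(-2)*X(A(-5, -1)))*21 = ((1/(3*(1 + 2*(-2))))*√(1 + (-2 - 1)))*21 = ((1/(3*(1 - 4)))*√(1 - 3))*21 = (((⅓)/(-3))*√(-2))*21 = (((⅓)*(-⅓))*(I*√2))*21 = -I*√2/9*21 = -7*I*√2/3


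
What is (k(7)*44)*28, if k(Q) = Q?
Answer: 8624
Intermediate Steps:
(k(7)*44)*28 = (7*44)*28 = 308*28 = 8624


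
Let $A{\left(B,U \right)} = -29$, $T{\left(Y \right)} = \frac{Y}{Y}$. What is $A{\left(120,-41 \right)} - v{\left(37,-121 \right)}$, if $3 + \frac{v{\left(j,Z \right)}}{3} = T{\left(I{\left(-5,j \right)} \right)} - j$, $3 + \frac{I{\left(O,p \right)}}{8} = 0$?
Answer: $88$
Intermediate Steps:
$I{\left(O,p \right)} = -24$ ($I{\left(O,p \right)} = -24 + 8 \cdot 0 = -24 + 0 = -24$)
$T{\left(Y \right)} = 1$
$v{\left(j,Z \right)} = -6 - 3 j$ ($v{\left(j,Z \right)} = -9 + 3 \left(1 - j\right) = -9 - \left(-3 + 3 j\right) = -6 - 3 j$)
$A{\left(120,-41 \right)} - v{\left(37,-121 \right)} = -29 - \left(-6 - 111\right) = -29 - -117 = -29 + 117 = 88$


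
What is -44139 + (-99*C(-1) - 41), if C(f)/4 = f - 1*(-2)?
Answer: -44576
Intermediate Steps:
C(f) = 8 + 4*f (C(f) = 4*(f - 1*(-2)) = 4*(f + 2) = 4*(2 + f) = 8 + 4*f)
-44139 + (-99*C(-1) - 41) = -44139 + (-99*(8 + 4*(-1)) - 41) = -44139 + (-99*(8 - 4) - 41) = -44139 + (-99*4 - 41) = -44139 + (-396 - 41) = -44139 - 437 = -44576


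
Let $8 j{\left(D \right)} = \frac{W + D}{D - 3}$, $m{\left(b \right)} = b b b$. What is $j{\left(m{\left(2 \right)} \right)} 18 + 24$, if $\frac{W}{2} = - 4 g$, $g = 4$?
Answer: $\frac{66}{5} \approx 13.2$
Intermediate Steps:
$m{\left(b \right)} = b^{3}$ ($m{\left(b \right)} = b^{2} b = b^{3}$)
$W = -32$ ($W = 2 \left(\left(-4\right) 4\right) = 2 \left(-16\right) = -32$)
$j{\left(D \right)} = \frac{-32 + D}{8 \left(-3 + D\right)}$ ($j{\left(D \right)} = \frac{\left(-32 + D\right) \frac{1}{D - 3}}{8} = \frac{\left(-32 + D\right) \frac{1}{-3 + D}}{8} = \frac{\frac{1}{-3 + D} \left(-32 + D\right)}{8} = \frac{-32 + D}{8 \left(-3 + D\right)}$)
$j{\left(m{\left(2 \right)} \right)} 18 + 24 = \frac{-32 + 2^{3}}{8 \left(-3 + 2^{3}\right)} 18 + 24 = \frac{-32 + 8}{8 \left(-3 + 8\right)} 18 + 24 = \frac{1}{8} \cdot \frac{1}{5} \left(-24\right) 18 + 24 = \left(- \frac{3}{5}\right) 18 + 24 = - \frac{54}{5} + 24 = \frac{66}{5}$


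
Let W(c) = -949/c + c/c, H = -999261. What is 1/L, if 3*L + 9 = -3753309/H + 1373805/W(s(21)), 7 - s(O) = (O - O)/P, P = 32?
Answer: -313767954/1068273824935 ≈ -0.00029371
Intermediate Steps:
s(O) = 7 (s(O) = 7 - (O - O)/32 = 7 - 0/32 = 7 - 1*0 = 7 + 0 = 7)
W(c) = 1 - 949/c (W(c) = -949/c + 1 = 1 - 949/c)
L = -1068273824935/313767954 (L = -3 + (-3753309/(-999261) + 1373805/(((-949 + 7)/7)))/3 = -3 + (-3753309*(-1/999261) + 1373805/(((1/7)*(-942))))/3 = -3 + (1251103/333087 + 1373805/(-942/7))/3 = -3 + (1251103/333087 + 1373805*(-7/942))/3 = -3 + (1251103/333087 - 3205545/314)/3 = -3 + (1/3)*(-1067332521073/104589318) = -3 - 1067332521073/313767954 = -1068273824935/313767954 ≈ -3404.7)
1/L = 1/(-1068273824935/313767954) = -313767954/1068273824935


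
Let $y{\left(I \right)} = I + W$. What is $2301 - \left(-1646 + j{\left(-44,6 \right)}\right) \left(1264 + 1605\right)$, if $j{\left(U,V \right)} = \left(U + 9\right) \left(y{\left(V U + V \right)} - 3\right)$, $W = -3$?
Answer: $-21784885$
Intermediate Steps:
$y{\left(I \right)} = -3 + I$ ($y{\left(I \right)} = I - 3 = -3 + I$)
$j{\left(U,V \right)} = \left(9 + U\right) \left(-6 + V + U V\right)$ ($j{\left(U,V \right)} = \left(U + 9\right) \left(\left(-3 + \left(V U + V\right)\right) - 3\right) = \left(9 + U\right) \left(\left(-3 + \left(U V + V\right)\right) - 3\right) = \left(9 + U\right) \left(\left(-3 + \left(V + U V\right)\right) - 3\right) = \left(9 + U\right) \left(\left(-3 + V + U V\right) - 3\right) = \left(9 + U\right) \left(-6 + V + U V\right)$)
$2301 - \left(-1646 + j{\left(-44,6 \right)}\right) \left(1264 + 1605\right) = 2301 - \left(-1646 + \left(-54 - -264 + 9 \cdot 6 + 6 \left(-44\right)^{2} + 10 \left(-44\right) 6\right)\right) \left(1264 + 1605\right) = 2301 - \left(-1646 + \left(-54 + 264 + 54 + 6 \cdot 1936 - 2640\right)\right) 2869 = 2301 - \left(-1646 + \left(-54 + 264 + 54 + 11616 - 2640\right)\right) 2869 = 2301 - \left(-1646 + 9240\right) 2869 = 2301 - 7594 \cdot 2869 = 2301 - 21787186 = -21784885$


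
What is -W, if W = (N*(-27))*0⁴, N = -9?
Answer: 0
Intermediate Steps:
W = 0 (W = -9*(-27)*0⁴ = 243*0 = 0)
-W = -1*0 = 0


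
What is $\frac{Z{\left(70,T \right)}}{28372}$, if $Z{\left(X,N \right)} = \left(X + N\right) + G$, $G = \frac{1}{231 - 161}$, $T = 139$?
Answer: $\frac{14631}{1986040} \approx 0.0073669$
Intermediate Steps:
$G = \frac{1}{70} \approx 0.014286$
$Z{\left(X,N \right)} = \frac{1}{70} + N + X$ ($Z{\left(X,N \right)} = \left(X + N\right) + \frac{1}{70} = \left(N + X\right) + \frac{1}{70} = \frac{1}{70} + N + X$)
$\frac{Z{\left(70,T \right)}}{28372} = \frac{\frac{1}{70} + 139 + 70}{28372} = \frac{14631}{70} \cdot \frac{1}{28372} = \frac{14631}{1986040}$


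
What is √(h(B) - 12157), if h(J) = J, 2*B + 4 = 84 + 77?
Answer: 7*I*√986/2 ≈ 109.9*I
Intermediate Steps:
B = 157/2 (B = -2 + (84 + 77)/2 = -2 + (½)*161 = -2 + 161/2 = 157/2 ≈ 78.500)
√(h(B) - 12157) = √(157/2 - 12157) = √(-24157/2) = 7*I*√986/2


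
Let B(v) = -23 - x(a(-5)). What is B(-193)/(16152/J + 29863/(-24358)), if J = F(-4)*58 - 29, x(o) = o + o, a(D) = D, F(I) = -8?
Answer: 12008494/31396375 ≈ 0.38248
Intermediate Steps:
x(o) = 2*o
J = -493 (J = -8*58 - 29 = -464 - 29 = -493)
B(v) = -13 (B(v) = -23 - 2*(-5) = -23 - 1*(-10) = -23 + 10 = -13)
B(-193)/(16152/J + 29863/(-24358)) = -13/(16152/(-493) + 29863/(-24358)) = -13/(16152*(-1/493) + 29863*(-1/24358)) = -13/(-16152/493 - 29863/24358) = -13/(-408152875/12008494) = -13*(-12008494/408152875) = 12008494/31396375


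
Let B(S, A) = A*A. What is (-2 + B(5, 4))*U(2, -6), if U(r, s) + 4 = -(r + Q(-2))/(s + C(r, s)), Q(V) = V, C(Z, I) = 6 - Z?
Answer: -56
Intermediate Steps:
B(S, A) = A²
U(r, s) = -4 - (-2 + r)/(6 + s - r) (U(r, s) = -4 - (r - 2)/(s + (6 - r)) = -4 - (-2 + r)/(6 + s - r))
(-2 + B(5, 4))*U(2, -6) = (-2 + 4²)*((-22 - 4*(-6) + 3*2)/(6 - 6 - 1*2)) = (-2 + 16)*((-22 + 24 + 6)/(6 - 6 - 2)) = 14*(8/(-2)) = 14*(-½*8) = 14*(-4) = -56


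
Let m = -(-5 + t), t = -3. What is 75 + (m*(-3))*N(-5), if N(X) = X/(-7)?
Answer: 405/7 ≈ 57.857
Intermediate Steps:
N(X) = -X/7 (N(X) = X*(-⅐) = -X/7)
m = 8 (m = -(-5 - 3) = -1*(-8) = 8)
75 + (m*(-3))*N(-5) = 75 + (8*(-3))*(-⅐*(-5)) = 75 - 24*5/7 = 75 - 120/7 = 405/7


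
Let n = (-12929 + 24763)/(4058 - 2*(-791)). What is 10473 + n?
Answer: 29539777/2820 ≈ 10475.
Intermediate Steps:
n = 5917/2820 (n = 11834/(4058 + 1582) = 11834/5640 = 11834*(1/5640) = 5917/2820 ≈ 2.0982)
10473 + n = 10473 + 5917/2820 = 29539777/2820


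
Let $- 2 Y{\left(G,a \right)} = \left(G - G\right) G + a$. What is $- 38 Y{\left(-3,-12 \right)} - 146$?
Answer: $-374$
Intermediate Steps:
$Y{\left(G,a \right)} = - \frac{a}{2}$ ($Y{\left(G,a \right)} = - \frac{\left(G - G\right) G + a}{2} = - \frac{0 G + a}{2} = - \frac{0 + a}{2} = - \frac{a}{2}$)
$- 38 Y{\left(-3,-12 \right)} - 146 = - 38 \left(\left(- \frac{1}{2}\right) \left(-12\right)\right) - 146 = \left(-38\right) 6 - 146 = -228 - 146 = -374$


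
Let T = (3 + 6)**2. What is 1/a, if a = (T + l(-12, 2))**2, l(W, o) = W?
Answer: 1/4761 ≈ 0.00021004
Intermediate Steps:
T = 81 (T = 9**2 = 81)
a = 4761 (a = (81 - 12)**2 = 69**2 = 4761)
1/a = 1/4761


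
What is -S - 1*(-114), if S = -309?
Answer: 423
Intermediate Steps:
-S - 1*(-114) = -1*(-309) - 1*(-114) = 309 + 114 = 423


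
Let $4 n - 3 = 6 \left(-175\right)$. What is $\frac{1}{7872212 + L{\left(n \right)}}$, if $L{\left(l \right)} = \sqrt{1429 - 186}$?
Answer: $\frac{7872212}{61971721771701} - \frac{\sqrt{1243}}{61971721771701} \approx 1.2703 \cdot 10^{-7}$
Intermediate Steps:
$n = - \frac{1047}{4}$ ($n = \frac{3}{4} + \frac{6 \left(-175\right)}{4} = \frac{3}{4} + \frac{1}{4} \left(-1050\right) = \frac{3}{4} - \frac{525}{2} = - \frac{1047}{4} \approx -261.75$)
$L{\left(l \right)} = \sqrt{1243}$
$\frac{1}{7872212 + L{\left(n \right)}} = \frac{1}{7872212 + \sqrt{1243}}$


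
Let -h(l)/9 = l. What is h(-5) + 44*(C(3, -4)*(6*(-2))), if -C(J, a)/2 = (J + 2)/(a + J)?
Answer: -5235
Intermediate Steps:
h(l) = -9*l
C(J, a) = -2*(2 + J)/(J + a) (C(J, a) = -2*(J + 2)/(a + J) = -2*(2 + J)/(J + a))
h(-5) + 44*(C(3, -4)*(6*(-2))) = -9*(-5) + 44*((2*(-2 - 1*3)/(3 - 4))*(6*(-2))) = 45 + 44*((2*(-2 - 3)/(-1))*(-12)) = 45 + 44*((2*(-1)*(-5))*(-12)) = 45 + 44*(10*(-12)) = 45 + 44*(-120) = 45 - 5280 = -5235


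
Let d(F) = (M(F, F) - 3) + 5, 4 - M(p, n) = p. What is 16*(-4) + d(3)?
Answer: -61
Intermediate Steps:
M(p, n) = 4 - p
d(F) = 6 - F (d(F) = ((4 - F) - 3) + 5 = (1 - F) + 5 = 6 - F)
16*(-4) + d(3) = 16*(-4) + (6 - 1*3) = -64 + (6 - 3) = -64 + 3 = -61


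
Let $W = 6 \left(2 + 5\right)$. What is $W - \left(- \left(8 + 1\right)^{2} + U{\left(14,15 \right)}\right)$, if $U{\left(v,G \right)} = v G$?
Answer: $-87$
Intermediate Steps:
$U{\left(v,G \right)} = G v$
$W = 42$ ($W = 6 \cdot 7 = 42$)
$W - \left(- \left(8 + 1\right)^{2} + U{\left(14,15 \right)}\right) = 42 + \left(\left(8 + 1\right)^{2} - 15 \cdot 14\right) = 42 + \left(9^{2} - 210\right) = 42 + \left(81 - 210\right) = 42 - 129 = -87$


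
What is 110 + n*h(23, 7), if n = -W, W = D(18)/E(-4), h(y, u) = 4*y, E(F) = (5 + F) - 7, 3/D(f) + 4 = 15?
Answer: 1256/11 ≈ 114.18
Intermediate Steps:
D(f) = 3/11 (D(f) = 3/(-4 + 15) = 3/11)
E(F) = -2 + F
W = -1/22 (W = 3/(11*(-2 - 4)) = (3/11)/(-6) = (3/11)*(-⅙) = -1/22 ≈ -0.045455)
n = 1/22 (n = -1*(-1/22) = 1/22 ≈ 0.045455)
110 + n*h(23, 7) = 110 + (4*23)/22 = 110 + (1/22)*92 = 110 + 46/11 = 1256/11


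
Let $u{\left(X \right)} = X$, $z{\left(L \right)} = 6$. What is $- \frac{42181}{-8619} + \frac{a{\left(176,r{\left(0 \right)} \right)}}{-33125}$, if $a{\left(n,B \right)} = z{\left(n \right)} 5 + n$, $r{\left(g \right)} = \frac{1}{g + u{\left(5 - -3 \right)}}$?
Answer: $\frac{1395470111}{285504375} \approx 4.8877$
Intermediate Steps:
$r{\left(g \right)} = \frac{1}{8 + g}$ ($r{\left(g \right)} = \frac{1}{g + \left(5 - -3\right)} = \frac{1}{g + \left(5 + 3\right)} = \frac{1}{g + 8} = \frac{1}{8 + g}$)
$a{\left(n,B \right)} = 30 + n$ ($a{\left(n,B \right)} = 6 \cdot 5 + n = 30 + n$)
$- \frac{42181}{-8619} + \frac{a{\left(176,r{\left(0 \right)} \right)}}{-33125} = - \frac{42181}{-8619} + \frac{30 + 176}{-33125} = \left(-42181\right) \left(- \frac{1}{8619}\right) + 206 \left(- \frac{1}{33125}\right) = \frac{42181}{8619} - \frac{206}{33125} = \frac{1395470111}{285504375}$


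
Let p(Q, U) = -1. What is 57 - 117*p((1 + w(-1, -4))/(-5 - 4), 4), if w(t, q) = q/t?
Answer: 174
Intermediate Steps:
57 - 117*p((1 + w(-1, -4))/(-5 - 4), 4) = 57 - 117*(-1) = 57 + 117 = 174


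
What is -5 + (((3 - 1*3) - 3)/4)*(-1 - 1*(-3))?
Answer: -13/2 ≈ -6.5000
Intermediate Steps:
-5 + (((3 - 1*3) - 3)/4)*(-1 - 1*(-3)) = -5 + (((3 - 3) - 3)/4)*(-1 + 3) = -5 + ((0 - 3)/4)*2 = -5 + ((1/4)*(-3))*2 = -5 - 3/4*2 = -5 - 3/2 = -13/2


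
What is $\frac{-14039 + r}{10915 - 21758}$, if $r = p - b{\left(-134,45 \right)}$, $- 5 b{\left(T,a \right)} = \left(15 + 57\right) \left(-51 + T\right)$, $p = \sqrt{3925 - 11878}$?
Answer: $\frac{16703}{10843} - \frac{i \sqrt{7953}}{10843} \approx 1.5404 - 0.0082246 i$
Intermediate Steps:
$p = i \sqrt{7953}$ ($p = \sqrt{-7953} = i \sqrt{7953} \approx 89.18 i$)
$b{\left(T,a \right)} = \frac{3672}{5} - \frac{72 T}{5}$ ($b{\left(T,a \right)} = - \frac{\left(15 + 57\right) \left(-51 + T\right)}{5} = - \frac{72 \left(-51 + T\right)}{5} = - \frac{-3672 + 72 T}{5} = \frac{3672}{5} - \frac{72 T}{5}$)
$r = -2664 + i \sqrt{7953}$ ($r = i \sqrt{7953} - \left(\frac{3672}{5} - - \frac{9648}{5}\right) = i \sqrt{7953} - \left(\frac{3672}{5} + \frac{9648}{5}\right) = i \sqrt{7953} - 2664 = -2664 + i \sqrt{7953} \approx -2664.0 + 89.18 i$)
$\frac{-14039 + r}{10915 - 21758} = \frac{-14039 - \left(2664 - i \sqrt{7953}\right)}{10915 - 21758} = \frac{-16703 + i \sqrt{7953}}{-10843} = \left(-16703 + i \sqrt{7953}\right) \left(- \frac{1}{10843}\right) = \frac{16703}{10843} - \frac{i \sqrt{7953}}{10843}$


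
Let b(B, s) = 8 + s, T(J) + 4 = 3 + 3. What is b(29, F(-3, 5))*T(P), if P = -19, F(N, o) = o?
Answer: 26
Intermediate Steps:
T(J) = 2 (T(J) = -4 + (3 + 3) = -4 + 6 = 2)
b(29, F(-3, 5))*T(P) = (8 + 5)*2 = 13*2 = 26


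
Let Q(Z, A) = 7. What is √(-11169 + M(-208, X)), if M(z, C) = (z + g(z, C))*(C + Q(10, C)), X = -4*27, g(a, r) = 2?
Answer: √9637 ≈ 98.168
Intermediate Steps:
X = -108
M(z, C) = (2 + z)*(7 + C) (M(z, C) = (z + 2)*(C + 7) = (2 + z)*(7 + C))
√(-11169 + M(-208, X)) = √(-11169 + (14 + 2*(-108) + 7*(-208) - 108*(-208))) = √(-11169 + (14 - 216 - 1456 + 22464)) = √(-11169 + 20806) = √9637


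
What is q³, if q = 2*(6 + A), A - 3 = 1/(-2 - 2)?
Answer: 42875/8 ≈ 5359.4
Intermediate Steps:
A = 11/4 (A = 3 + 1/(-2 - 2) = 3 + 1/(-4) = 3 - ¼ = 11/4 ≈ 2.7500)
q = 35/2 (q = 2*(6 + 11/4) = 2*(35/4) = 35/2 ≈ 17.500)
q³ = (35/2)³ = 42875/8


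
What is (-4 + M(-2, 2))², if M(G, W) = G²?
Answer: 0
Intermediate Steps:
(-4 + M(-2, 2))² = (-4 + (-2)²)² = (-4 + 4)² = 0² = 0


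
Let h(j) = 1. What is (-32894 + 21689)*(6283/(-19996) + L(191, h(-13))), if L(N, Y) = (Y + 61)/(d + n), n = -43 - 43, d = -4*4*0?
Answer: 9972954225/859828 ≈ 11599.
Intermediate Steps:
d = 0 (d = -16*0 = 0)
n = -86
L(N, Y) = -61/86 - Y/86 (L(N, Y) = (Y + 61)/(0 - 86) = (61 + Y)/(-86) = (61 + Y)*(-1/86) = -61/86 - Y/86)
(-32894 + 21689)*(6283/(-19996) + L(191, h(-13))) = (-32894 + 21689)*(6283/(-19996) + (-61/86 - 1/86*1)) = -11205*(6283*(-1/19996) + (-61/86 - 1/86)) = -11205*(-6283/19996 - 31/43) = -11205*(-890045/859828) = 9972954225/859828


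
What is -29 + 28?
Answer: -1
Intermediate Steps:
-29 + 28 = -1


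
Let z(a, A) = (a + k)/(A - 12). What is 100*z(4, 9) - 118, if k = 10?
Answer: -1754/3 ≈ -584.67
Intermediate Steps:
z(a, A) = (10 + a)/(-12 + A) (z(a, A) = (a + 10)/(A - 12) = (10 + a)/(-12 + A))
100*z(4, 9) - 118 = 100*((10 + 4)/(-12 + 9)) - 118 = 100*(14/(-3)) - 118 = 100*(-⅓*14) - 118 = 100*(-14/3) - 118 = -1400/3 - 118 = -1754/3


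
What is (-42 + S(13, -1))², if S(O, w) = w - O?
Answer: 3136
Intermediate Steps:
(-42 + S(13, -1))² = (-42 + (-1 - 1*13))² = (-42 + (-1 - 13))² = (-42 - 14)² = (-56)² = 3136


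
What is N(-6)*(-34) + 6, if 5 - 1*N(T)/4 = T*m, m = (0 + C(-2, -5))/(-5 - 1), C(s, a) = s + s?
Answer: -1218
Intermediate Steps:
C(s, a) = 2*s
m = 2/3 (m = (0 + 2*(-2))/(-5 - 1) = (0 - 4)/(-6) = -4*(-1/6) = 2/3 ≈ 0.66667)
N(T) = 20 - 8*T/3 (N(T) = 20 - 4*T*2/3 = 20 - 8*T/3)
N(-6)*(-34) + 6 = (20 - 8/3*(-6))*(-34) + 6 = (20 + 16)*(-34) + 6 = 36*(-34) + 6 = -1224 + 6 = -1218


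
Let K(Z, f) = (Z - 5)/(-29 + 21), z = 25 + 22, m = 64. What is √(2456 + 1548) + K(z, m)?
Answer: -21/4 + 2*√1001 ≈ 58.027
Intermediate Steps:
z = 47
K(Z, f) = 5/8 - Z/8 (K(Z, f) = (-5 + Z)/(-8) = (-5 + Z)*(-⅛) = 5/8 - Z/8)
√(2456 + 1548) + K(z, m) = √(2456 + 1548) + (5/8 - ⅛*47) = √4004 + (5/8 - 47/8) = 2*√1001 - 21/4 = -21/4 + 2*√1001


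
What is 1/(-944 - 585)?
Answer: -1/1529 ≈ -0.00065402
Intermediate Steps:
1/(-944 - 585) = 1/(-1529) = -1/1529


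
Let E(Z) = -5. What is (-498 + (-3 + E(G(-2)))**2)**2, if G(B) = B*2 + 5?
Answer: 188356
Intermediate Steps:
G(B) = 5 + 2*B (G(B) = 2*B + 5 = 5 + 2*B)
(-498 + (-3 + E(G(-2)))**2)**2 = (-498 + (-3 - 5)**2)**2 = (-498 + (-8)**2)**2 = (-498 + 64)**2 = (-434)**2 = 188356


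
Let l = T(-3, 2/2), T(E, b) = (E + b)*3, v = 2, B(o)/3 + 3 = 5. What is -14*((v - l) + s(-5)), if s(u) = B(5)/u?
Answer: -476/5 ≈ -95.200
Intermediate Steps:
B(o) = 6 (B(o) = -9 + 3*5 = -9 + 15 = 6)
T(E, b) = 3*E + 3*b
l = -6 (l = 3*(-3) + 3*(2/2) = -9 + 3*(2*(½)) = -9 + 3*1 = -9 + 3 = -6)
s(u) = 6/u
-14*((v - l) + s(-5)) = -14*((2 - 1*(-6)) + 6/(-5)) = -14*((2 + 6) + 6*(-⅕)) = -14*(8 - 6/5) = -14*34/5 = -476/5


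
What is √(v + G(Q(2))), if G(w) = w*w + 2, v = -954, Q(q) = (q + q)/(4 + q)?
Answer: 2*I*√2141/3 ≈ 30.847*I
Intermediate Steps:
Q(q) = 2*q/(4 + q) (Q(q) = (2*q)/(4 + q) = 2*q/(4 + q))
G(w) = 2 + w² (G(w) = w² + 2 = 2 + w²)
√(v + G(Q(2))) = √(-954 + (2 + (2*2/(4 + 2))²)) = √(-954 + (2 + (2*2/6)²)) = √(-954 + (2 + (2*2*(⅙))²)) = √(-954 + (2 + (⅔)²)) = √(-954 + (2 + 4/9)) = √(-954 + 22/9) = √(-8564/9) = 2*I*√2141/3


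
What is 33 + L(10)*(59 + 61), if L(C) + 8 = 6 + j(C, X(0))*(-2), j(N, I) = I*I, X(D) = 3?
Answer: -2367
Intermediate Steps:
j(N, I) = I²
L(C) = -20 (L(C) = -8 + (6 + 3²*(-2)) = -8 + (6 + 9*(-2)) = -8 + (6 - 18) = -8 - 12 = -20)
33 + L(10)*(59 + 61) = 33 - 20*(59 + 61) = 33 - 20*120 = 33 - 2400 = -2367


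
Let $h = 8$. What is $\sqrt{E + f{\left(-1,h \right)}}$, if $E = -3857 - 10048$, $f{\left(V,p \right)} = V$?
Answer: $i \sqrt{13906} \approx 117.92 i$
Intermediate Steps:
$E = -13905$ ($E = -3857 - 10048 = -13905$)
$\sqrt{E + f{\left(-1,h \right)}} = \sqrt{-13905 - 1} = \sqrt{-13906} = i \sqrt{13906}$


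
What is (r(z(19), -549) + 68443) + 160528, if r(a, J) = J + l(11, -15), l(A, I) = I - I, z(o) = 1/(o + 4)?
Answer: 228422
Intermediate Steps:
z(o) = 1/(4 + o)
l(A, I) = 0
r(a, J) = J (r(a, J) = J + 0 = J)
(r(z(19), -549) + 68443) + 160528 = (-549 + 68443) + 160528 = 67894 + 160528 = 228422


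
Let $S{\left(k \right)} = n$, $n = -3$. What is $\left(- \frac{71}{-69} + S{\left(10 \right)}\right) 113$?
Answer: $- \frac{15368}{69} \approx -222.72$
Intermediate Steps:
$S{\left(k \right)} = -3$
$\left(- \frac{71}{-69} + S{\left(10 \right)}\right) 113 = \left(- \frac{71}{-69} - 3\right) 113 = \left(\left(-71\right) \left(- \frac{1}{69}\right) - 3\right) 113 = \left(\frac{71}{69} - 3\right) 113 = \left(- \frac{136}{69}\right) 113 = - \frac{15368}{69}$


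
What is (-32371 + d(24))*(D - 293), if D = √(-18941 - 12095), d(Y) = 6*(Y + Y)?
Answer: 9400319 - 64166*I*√7759 ≈ 9.4003e+6 - 5.6521e+6*I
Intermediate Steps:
d(Y) = 12*Y (d(Y) = 6*(2*Y) = 12*Y)
D = 2*I*√7759 (D = √(-31036) = 2*I*√7759 ≈ 176.17*I)
(-32371 + d(24))*(D - 293) = (-32371 + 12*24)*(2*I*√7759 - 293) = (-32371 + 288)*(-293 + 2*I*√7759) = -32083*(-293 + 2*I*√7759) = 9400319 - 64166*I*√7759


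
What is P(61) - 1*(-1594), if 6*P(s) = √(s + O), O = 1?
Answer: 1594 + √62/6 ≈ 1595.3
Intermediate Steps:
P(s) = √(1 + s)/6 (P(s) = √(s + 1)/6 = √(1 + s)/6)
P(61) - 1*(-1594) = √(1 + 61)/6 - 1*(-1594) = √62/6 + 1594 = 1594 + √62/6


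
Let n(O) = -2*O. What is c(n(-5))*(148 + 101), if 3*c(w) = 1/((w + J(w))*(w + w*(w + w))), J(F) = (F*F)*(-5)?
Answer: -83/102900 ≈ -0.00080661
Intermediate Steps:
J(F) = -5*F² (J(F) = F²*(-5) = -5*F²)
c(w) = 1/(3*(w - 5*w²)*(w + 2*w²)) (c(w) = 1/(3*(((w - 5*w²)*(w + w*(w + w))))) = 1/(3*(((w - 5*w²)*(w + w*(2*w))))) = 1/(3*(((w - 5*w²)*(w + 2*w²)))) = (1/((w - 5*w²)*(w + 2*w²)))/3 = 1/(3*(w - 5*w²)*(w + 2*w²)))
c(n(-5))*(148 + 101) = (1/(3*(-2*(-5))²*(1 - 10*(-2*(-5))² - (-6)*(-5))))*(148 + 101) = ((⅓)/(10²*(1 - 10*10² - 3*10)))*249 = ((⅓)*(1/100)/(1 - 10*100 - 30))*249 = ((⅓)*(1/100)/(1 - 1000 - 30))*249 = ((⅓)*(1/100)/(-1029))*249 = ((⅓)*(1/100)*(-1/1029))*249 = -1/308700*249 = -83/102900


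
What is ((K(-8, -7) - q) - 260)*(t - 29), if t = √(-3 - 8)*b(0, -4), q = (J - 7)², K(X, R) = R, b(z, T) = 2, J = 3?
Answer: 8207 - 566*I*√11 ≈ 8207.0 - 1877.2*I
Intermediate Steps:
q = 16 (q = (3 - 7)² = (-4)² = 16)
t = 2*I*√11 (t = √(-3 - 8)*2 = √(-11)*2 = (I*√11)*2 = 2*I*√11 ≈ 6.6332*I)
((K(-8, -7) - q) - 260)*(t - 29) = ((-7 - 1*16) - 260)*(2*I*√11 - 29) = ((-7 - 16) - 260)*(-29 + 2*I*√11) = (-23 - 260)*(-29 + 2*I*√11) = -283*(-29 + 2*I*√11) = 8207 - 566*I*√11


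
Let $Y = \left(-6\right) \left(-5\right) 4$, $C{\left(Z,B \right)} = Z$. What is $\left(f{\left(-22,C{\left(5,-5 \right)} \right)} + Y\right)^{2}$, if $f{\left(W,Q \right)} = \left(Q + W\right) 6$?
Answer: $324$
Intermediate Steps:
$Y = 120$ ($Y = 30 \cdot 4 = 120$)
$f{\left(W,Q \right)} = 6 Q + 6 W$
$\left(f{\left(-22,C{\left(5,-5 \right)} \right)} + Y\right)^{2} = \left(\left(6 \cdot 5 + 6 \left(-22\right)\right) + 120\right)^{2} = \left(\left(30 - 132\right) + 120\right)^{2} = \left(-102 + 120\right)^{2} = 18^{2} = 324$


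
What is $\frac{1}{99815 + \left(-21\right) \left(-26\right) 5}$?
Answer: $\frac{1}{102545} \approx 9.7518 \cdot 10^{-6}$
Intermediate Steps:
$\frac{1}{99815 + \left(-21\right) \left(-26\right) 5} = \frac{1}{99815 + 546 \cdot 5} = \frac{1}{99815 + 2730} = \frac{1}{102545}$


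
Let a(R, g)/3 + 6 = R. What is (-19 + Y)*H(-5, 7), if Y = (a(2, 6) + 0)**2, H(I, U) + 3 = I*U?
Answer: -4750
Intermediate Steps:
a(R, g) = -18 + 3*R
H(I, U) = -3 + I*U
Y = 144 (Y = ((-18 + 3*2) + 0)**2 = ((-18 + 6) + 0)**2 = (-12 + 0)**2 = (-12)**2 = 144)
(-19 + Y)*H(-5, 7) = (-19 + 144)*(-3 - 5*7) = 125*(-3 - 35) = 125*(-38) = -4750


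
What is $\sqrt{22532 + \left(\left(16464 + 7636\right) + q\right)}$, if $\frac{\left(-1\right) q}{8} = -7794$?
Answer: $2 \sqrt{27246} \approx 330.13$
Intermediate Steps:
$q = 62352$ ($q = \left(-8\right) \left(-7794\right) = 62352$)
$\sqrt{22532 + \left(\left(16464 + 7636\right) + q\right)} = \sqrt{22532 + \left(\left(16464 + 7636\right) + 62352\right)} = \sqrt{22532 + \left(24100 + 62352\right)} = \sqrt{22532 + 86452} = \sqrt{108984} = 2 \sqrt{27246}$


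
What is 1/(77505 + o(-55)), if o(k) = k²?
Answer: 1/80530 ≈ 1.2418e-5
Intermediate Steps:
1/(77505 + o(-55)) = 1/(77505 + (-55)²) = 1/(77505 + 3025) = 1/80530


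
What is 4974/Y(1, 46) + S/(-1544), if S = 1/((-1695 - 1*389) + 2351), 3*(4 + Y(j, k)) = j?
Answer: -6151564667/4534728 ≈ -1356.5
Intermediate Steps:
Y(j, k) = -4 + j/3
S = 1/267 (S = 1/((-1695 - 389) + 2351) = 1/(-2084 + 2351) = 1/267 ≈ 0.0037453)
4974/Y(1, 46) + S/(-1544) = 4974/(-4 + (1/3)*1) + (1/267)/(-1544) = 4974/(-4 + 1/3) + (1/267)*(-1/1544) = 4974/(-11/3) - 1/412248 = 4974*(-3/11) - 1/412248 = -14922/11 - 1/412248 = -6151564667/4534728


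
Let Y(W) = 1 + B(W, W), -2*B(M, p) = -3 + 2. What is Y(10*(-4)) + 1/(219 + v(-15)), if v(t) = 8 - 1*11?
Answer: 325/216 ≈ 1.5046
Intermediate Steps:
B(M, p) = 1/2 (B(M, p) = -(-3 + 2)/2 = -1/2*(-1) = 1/2)
v(t) = -3 (v(t) = 8 - 11 = -3)
Y(W) = 3/2 (Y(W) = 1 + 1/2 = 3/2)
Y(10*(-4)) + 1/(219 + v(-15)) = 3/2 + 1/(219 - 3) = 3/2 + 1/216 = 325/216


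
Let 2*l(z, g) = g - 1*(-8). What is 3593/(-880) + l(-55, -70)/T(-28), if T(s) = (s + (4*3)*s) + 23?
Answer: -3513/880 ≈ -3.9920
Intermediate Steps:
l(z, g) = 4 + g/2 (l(z, g) = (g - 1*(-8))/2 = (g + 8)/2 = (8 + g)/2 = 4 + g/2)
T(s) = 23 + 13*s (T(s) = (s + 12*s) + 23 = 13*s + 23 = 23 + 13*s)
3593/(-880) + l(-55, -70)/T(-28) = 3593/(-880) + (4 + (1/2)*(-70))/(23 + 13*(-28)) = 3593*(-1/880) + (4 - 35)/(23 - 364) = -3593/880 - 31/(-341) = -3593/880 - 31*(-1/341) = -3593/880 + 1/11 = -3513/880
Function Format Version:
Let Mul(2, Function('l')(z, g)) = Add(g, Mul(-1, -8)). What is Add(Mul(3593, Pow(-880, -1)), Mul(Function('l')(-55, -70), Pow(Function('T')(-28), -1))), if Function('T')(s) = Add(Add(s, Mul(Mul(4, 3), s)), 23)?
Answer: Rational(-3513, 880) ≈ -3.9920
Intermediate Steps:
Function('l')(z, g) = Add(4, Mul(Rational(1, 2), g)) (Function('l')(z, g) = Mul(Rational(1, 2), Add(g, Mul(-1, -8))) = Mul(Rational(1, 2), Add(g, 8)) = Mul(Rational(1, 2), Add(8, g)) = Add(4, Mul(Rational(1, 2), g)))
Function('T')(s) = Add(23, Mul(13, s)) (Function('T')(s) = Add(Add(s, Mul(12, s)), 23) = Add(Mul(13, s), 23) = Add(23, Mul(13, s)))
Add(Mul(3593, Pow(-880, -1)), Mul(Function('l')(-55, -70), Pow(Function('T')(-28), -1))) = Add(Mul(3593, Pow(-880, -1)), Mul(Add(4, Mul(Rational(1, 2), -70)), Pow(Add(23, Mul(13, -28)), -1))) = Add(Mul(3593, Rational(-1, 880)), Mul(Add(4, -35), Pow(Add(23, -364), -1))) = Add(Rational(-3593, 880), Mul(-31, Pow(-341, -1))) = Add(Rational(-3593, 880), Mul(-31, Rational(-1, 341))) = Add(Rational(-3593, 880), Rational(1, 11)) = Rational(-3513, 880)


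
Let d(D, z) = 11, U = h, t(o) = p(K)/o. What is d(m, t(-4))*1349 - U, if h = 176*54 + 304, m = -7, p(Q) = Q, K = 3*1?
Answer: 5031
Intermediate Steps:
K = 3
t(o) = 3/o
h = 9808 (h = 9504 + 304 = 9808)
U = 9808
d(m, t(-4))*1349 - U = 11*1349 - 1*9808 = 14839 - 9808 = 5031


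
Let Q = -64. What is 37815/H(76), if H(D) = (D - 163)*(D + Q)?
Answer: -12605/348 ≈ -36.221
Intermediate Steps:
H(D) = (-163 + D)*(-64 + D) (H(D) = (D - 163)*(D - 64) = (-163 + D)*(-64 + D))
37815/H(76) = 37815/(10432 + 76² - 227*76) = 37815/(10432 + 5776 - 17252) = 37815/(-1044) = 37815*(-1/1044) = -12605/348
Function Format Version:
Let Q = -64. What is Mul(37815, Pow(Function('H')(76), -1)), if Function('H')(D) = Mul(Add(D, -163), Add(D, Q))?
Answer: Rational(-12605, 348) ≈ -36.221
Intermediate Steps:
Function('H')(D) = Mul(Add(-163, D), Add(-64, D)) (Function('H')(D) = Mul(Add(D, -163), Add(D, -64)) = Mul(Add(-163, D), Add(-64, D)))
Mul(37815, Pow(Function('H')(76), -1)) = Mul(37815, Pow(Add(10432, Pow(76, 2), Mul(-227, 76)), -1)) = Mul(37815, Pow(Add(10432, 5776, -17252), -1)) = Mul(37815, Pow(-1044, -1)) = Mul(37815, Rational(-1, 1044)) = Rational(-12605, 348)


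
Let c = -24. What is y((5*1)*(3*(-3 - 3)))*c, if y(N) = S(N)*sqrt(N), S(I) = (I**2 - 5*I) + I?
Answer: -609120*I*sqrt(10) ≈ -1.9262e+6*I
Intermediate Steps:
S(I) = I**2 - 4*I
y(N) = N**(3/2)*(-4 + N) (y(N) = (N*(-4 + N))*sqrt(N) = N**(3/2)*(-4 + N))
y((5*1)*(3*(-3 - 3)))*c = (((5*1)*(3*(-3 - 3)))**(3/2)*(-4 + (5*1)*(3*(-3 - 3))))*(-24) = ((5*(3*(-6)))**(3/2)*(-4 + 5*(3*(-6))))*(-24) = ((5*(-18))**(3/2)*(-4 + 5*(-18)))*(-24) = ((-90)**(3/2)*(-4 - 90))*(-24) = (-270*I*sqrt(10)*(-94))*(-24) = (25380*I*sqrt(10))*(-24) = -609120*I*sqrt(10)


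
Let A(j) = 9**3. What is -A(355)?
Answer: -729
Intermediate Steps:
A(j) = 729
-A(355) = -1*729 = -729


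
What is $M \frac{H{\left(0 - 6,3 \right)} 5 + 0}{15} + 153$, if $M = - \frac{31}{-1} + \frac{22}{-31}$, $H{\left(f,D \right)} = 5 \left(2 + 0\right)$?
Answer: $\frac{7873}{31} \approx 253.97$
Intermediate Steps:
$H{\left(f,D \right)} = 10$ ($H{\left(f,D \right)} = 5 \cdot 2 = 10$)
$M = \frac{939}{31}$ ($M = \left(-31\right) \left(-1\right) + 22 \left(- \frac{1}{31}\right) = 31 - \frac{22}{31} = \frac{939}{31} \approx 30.29$)
$M \frac{H{\left(0 - 6,3 \right)} 5 + 0}{15} + 153 = \frac{939 \frac{10 \cdot 5 + 0}{15}}{31} + 153 = \frac{939 \left(50 + 0\right) \frac{1}{15}}{31} + 153 = \frac{939 \cdot 50 \cdot \frac{1}{15}}{31} + 153 = \frac{939}{31} \cdot \frac{10}{3} + 153 = \frac{3130}{31} + 153 = \frac{7873}{31}$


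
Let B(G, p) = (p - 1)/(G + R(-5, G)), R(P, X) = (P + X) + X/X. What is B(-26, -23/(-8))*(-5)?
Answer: 75/448 ≈ 0.16741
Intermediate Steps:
R(P, X) = 1 + P + X (R(P, X) = (P + X) + 1 = 1 + P + X)
B(G, p) = (-1 + p)/(-4 + 2*G) (B(G, p) = (p - 1)/(G + (1 - 5 + G)) = (-1 + p)/(G + (-4 + G)) = (-1 + p)/(-4 + 2*G))
B(-26, -23/(-8))*(-5) = ((-1 - 23/(-8))/(2*(-2 - 26)))*(-5) = ((½)*(-1 - 23*(-⅛))/(-28))*(-5) = ((½)*(-1/28)*(-1 + 23/8))*(-5) = ((½)*(-1/28)*(15/8))*(-5) = -15/448*(-5) = 75/448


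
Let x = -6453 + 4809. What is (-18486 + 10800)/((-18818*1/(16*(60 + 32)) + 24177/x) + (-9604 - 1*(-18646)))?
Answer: -258331584/302983685 ≈ -0.85262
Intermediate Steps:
x = -1644
(-18486 + 10800)/((-18818*1/(16*(60 + 32)) + 24177/x) + (-9604 - 1*(-18646))) = (-18486 + 10800)/((-18818*1/(16*(60 + 32)) + 24177/(-1644)) + (-9604 - 1*(-18646))) = -7686/((-18818/(92*16) + 24177*(-1/1644)) + (-9604 + 18646)) = -7686/((-18818/1472 - 8059/548) + 9042) = -7686/((-18818*1/1472 - 8059/548) + 9042) = -7686/((-9409/736 - 8059/548) + 9042) = -7686/(-2771889/100832 + 9042) = -7686/908951055/100832 = -7686*100832/908951055 = -258331584/302983685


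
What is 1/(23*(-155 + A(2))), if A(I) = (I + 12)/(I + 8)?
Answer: -5/17664 ≈ -0.00028306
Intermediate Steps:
A(I) = (12 + I)/(8 + I)
1/(23*(-155 + A(2))) = 1/(23*(-155 + (12 + 2)/(8 + 2))) = 1/(23*(-155 + 14/10)) = 1/(23*(-155 + (1/10)*14)) = 1/(23*(-155 + 7/5)) = 1/(23*(-768/5)) = 1/(-17664/5) = -5/17664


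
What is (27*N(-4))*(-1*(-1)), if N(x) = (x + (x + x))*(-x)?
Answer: -1296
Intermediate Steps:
N(x) = -3*x² (N(x) = (x + 2*x)*(-x) = (3*x)*(-x) = -3*x²)
(27*N(-4))*(-1*(-1)) = (27*(-3*(-4)²))*(-1*(-1)) = (27*(-3*16))*1 = (27*(-48))*1 = -1296*1 = -1296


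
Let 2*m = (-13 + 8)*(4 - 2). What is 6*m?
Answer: -30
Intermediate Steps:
m = -5 (m = ((-13 + 8)*(4 - 2))/2 = (-5*2)/2 = (½)*(-10) = -5)
6*m = 6*(-5) = -30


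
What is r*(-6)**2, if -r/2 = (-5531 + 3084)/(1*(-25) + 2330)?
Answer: 176184/2305 ≈ 76.436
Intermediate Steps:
r = 4894/2305 (r = -2*(-5531 + 3084)/(1*(-25) + 2330) = -(-4894)/(-25 + 2330) = -(-4894)/2305 = -2*(-2447/2305) = 4894/2305 ≈ 2.1232)
r*(-6)**2 = (4894/2305)*(-6)**2 = (4894/2305)*36 = 176184/2305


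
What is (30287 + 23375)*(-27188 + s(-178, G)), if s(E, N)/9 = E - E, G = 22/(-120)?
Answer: -1458962456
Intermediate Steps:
G = -11/60 (G = 22*(-1/120) = -11/60 ≈ -0.18333)
s(E, N) = 0 (s(E, N) = 9*(E - E) = 9*0 = 0)
(30287 + 23375)*(-27188 + s(-178, G)) = (30287 + 23375)*(-27188 + 0) = 53662*(-27188) = -1458962456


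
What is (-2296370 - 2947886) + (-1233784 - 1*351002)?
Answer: -6829042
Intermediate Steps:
(-2296370 - 2947886) + (-1233784 - 1*351002) = -5244256 + (-1233784 - 351002) = -5244256 - 1584786 = -6829042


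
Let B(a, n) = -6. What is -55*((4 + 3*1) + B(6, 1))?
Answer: -55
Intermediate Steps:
-55*((4 + 3*1) + B(6, 1)) = -55*((4 + 3*1) - 6) = -55*((4 + 3) - 6) = -55*(7 - 6) = -55*1 = -55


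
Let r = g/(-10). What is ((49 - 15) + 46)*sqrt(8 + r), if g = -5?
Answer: 40*sqrt(34) ≈ 233.24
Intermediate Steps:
r = 1/2 (r = -5/(-10) = -5*(-1/10) = 1/2 ≈ 0.50000)
((49 - 15) + 46)*sqrt(8 + r) = ((49 - 15) + 46)*sqrt(8 + 1/2) = (34 + 46)*sqrt(17/2) = 80*(sqrt(34)/2) = 40*sqrt(34)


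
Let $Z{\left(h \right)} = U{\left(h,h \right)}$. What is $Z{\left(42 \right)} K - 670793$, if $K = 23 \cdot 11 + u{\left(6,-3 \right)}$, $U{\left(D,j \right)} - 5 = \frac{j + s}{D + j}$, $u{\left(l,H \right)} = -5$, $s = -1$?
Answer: $- \frac{14058071}{21} \approx -6.6943 \cdot 10^{5}$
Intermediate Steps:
$U{\left(D,j \right)} = 5 + \frac{-1 + j}{D + j}$ ($U{\left(D,j \right)} = 5 + \frac{j - 1}{D + j} = 5 + \frac{-1 + j}{D + j}$)
$Z{\left(h \right)} = \frac{-1 + 11 h}{2 h}$ ($Z{\left(h \right)} = \frac{-1 + 5 h + 6 h}{h + h} = \frac{-1 + 11 h}{2 h}$)
$K = 248$ ($K = 23 \cdot 11 - 5 = 253 - 5 = 248$)
$Z{\left(42 \right)} K - 670793 = \frac{-1 + 11 \cdot 42}{2 \cdot 42} \cdot 248 - 670793 = \frac{1}{2} \cdot \frac{1}{42} \left(-1 + 462\right) 248 - 670793 = \frac{1}{2} \cdot \frac{1}{42} \cdot 461 \cdot 248 - 670793 = \frac{461}{84} \cdot 248 - 670793 = \frac{28582}{21} - 670793 = - \frac{14058071}{21}$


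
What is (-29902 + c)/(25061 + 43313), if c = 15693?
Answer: -14209/68374 ≈ -0.20781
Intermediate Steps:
(-29902 + c)/(25061 + 43313) = (-29902 + 15693)/(25061 + 43313) = -14209/68374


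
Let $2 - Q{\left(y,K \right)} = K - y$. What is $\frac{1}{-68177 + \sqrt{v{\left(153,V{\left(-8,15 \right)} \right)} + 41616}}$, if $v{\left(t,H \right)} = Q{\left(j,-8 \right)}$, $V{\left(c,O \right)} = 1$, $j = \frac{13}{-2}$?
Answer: $- \frac{136354}{9296123419} - \frac{\sqrt{166478}}{9296123419} \approx -1.4712 \cdot 10^{-5}$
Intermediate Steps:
$j = - \frac{13}{2}$ ($j = 13 \left(- \frac{1}{2}\right) = - \frac{13}{2} \approx -6.5$)
$Q{\left(y,K \right)} = 2 + y - K$ ($Q{\left(y,K \right)} = 2 - \left(K - y\right) = 2 + y - K$)
$v{\left(t,H \right)} = \frac{7}{2}$ ($v{\left(t,H \right)} = 2 - \frac{13}{2} - -8 = 2 - \frac{13}{2} + 8 = \frac{7}{2}$)
$\frac{1}{-68177 + \sqrt{v{\left(153,V{\left(-8,15 \right)} \right)} + 41616}} = \frac{1}{-68177 + \sqrt{\frac{7}{2} + 41616}} = \frac{1}{-68177 + \sqrt{\frac{83239}{2}}} = \frac{1}{-68177 + \frac{\sqrt{166478}}{2}}$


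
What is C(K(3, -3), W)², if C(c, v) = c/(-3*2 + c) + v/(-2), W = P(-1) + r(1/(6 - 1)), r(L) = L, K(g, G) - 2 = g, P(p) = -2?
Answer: 1681/100 ≈ 16.810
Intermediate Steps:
K(g, G) = 2 + g
W = -9/5 (W = -2 + 1/(6 - 1) = -2 + 1/5 = -2 + ⅕ = -9/5 ≈ -1.8000)
C(c, v) = -v/2 + c/(-6 + c) (C(c, v) = c/(-6 + c) + v*(-½) = c/(-6 + c) - v/2 = -v/2 + c/(-6 + c))
C(K(3, -3), W)² = (((2 + 3) + 3*(-9/5) - ½*(2 + 3)*(-9/5))/(-6 + (2 + 3)))² = ((5 - 27/5 - ½*5*(-9/5))/(-6 + 5))² = ((5 - 27/5 + 9/2)/(-1))² = (-1*41/10)² = (-41/10)² = 1681/100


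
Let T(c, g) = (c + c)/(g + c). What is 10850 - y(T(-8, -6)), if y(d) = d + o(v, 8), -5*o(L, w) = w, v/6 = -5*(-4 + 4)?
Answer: 379766/35 ≈ 10850.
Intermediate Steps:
v = 0 (v = 6*(-5*(-4 + 4)) = 6*(-5*0) = 6*0 = 0)
T(c, g) = 2*c/(c + g) (T(c, g) = (2*c)/(c + g) = 2*c/(c + g))
o(L, w) = -w/5
y(d) = -8/5 + d (y(d) = d - ⅕*8 = d - 8/5 = -8/5 + d)
10850 - y(T(-8, -6)) = 10850 - (-8/5 + 2*(-8)/(-8 - 6)) = 10850 - (-8/5 + 2*(-8)/(-14)) = 10850 - (-8/5 + 2*(-8)*(-1/14)) = 10850 - (-8/5 + 8/7) = 10850 - 1*(-16/35) = 10850 + 16/35 = 379766/35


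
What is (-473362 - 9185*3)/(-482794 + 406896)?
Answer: 500917/75898 ≈ 6.5999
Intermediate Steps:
(-473362 - 9185*3)/(-482794 + 406896) = (-473362 - 27555)/(-75898) = -500917*(-1/75898) = 500917/75898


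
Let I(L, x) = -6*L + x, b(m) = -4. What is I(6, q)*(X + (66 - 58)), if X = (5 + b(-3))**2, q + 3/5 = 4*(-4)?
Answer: -2367/5 ≈ -473.40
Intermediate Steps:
q = -83/5 (q = -3/5 + 4*(-4) = -3/5 - 16 = -83/5 ≈ -16.600)
I(L, x) = x - 6*L
X = 1 (X = (5 - 4)**2 = 1**2 = 1)
I(6, q)*(X + (66 - 58)) = (-83/5 - 6*6)*(1 + (66 - 58)) = (-83/5 - 36)*(1 + 8) = -263/5*9 = -2367/5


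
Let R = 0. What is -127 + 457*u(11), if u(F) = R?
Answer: -127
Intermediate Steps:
u(F) = 0
-127 + 457*u(11) = -127 + 457*0 = -127 + 0 = -127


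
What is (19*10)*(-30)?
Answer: -5700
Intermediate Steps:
(19*10)*(-30) = 190*(-30) = -5700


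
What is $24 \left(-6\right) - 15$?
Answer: $-159$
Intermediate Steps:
$24 \left(-6\right) - 15 = -144 - 15 = -159$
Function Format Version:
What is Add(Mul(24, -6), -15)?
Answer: -159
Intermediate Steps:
Add(Mul(24, -6), -15) = Add(-144, -15) = -159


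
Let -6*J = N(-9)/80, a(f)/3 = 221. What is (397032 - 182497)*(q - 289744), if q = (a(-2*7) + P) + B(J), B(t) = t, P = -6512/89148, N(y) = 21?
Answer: -44230257715738163/713184 ≈ -6.2018e+10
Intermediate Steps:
a(f) = 663 (a(f) = 3*221 = 663)
P = -1628/22287 (P = -6512*1/89148 = -1628/22287 ≈ -0.073047)
J = -7/160 (J = -7/(2*80) = -1/6*21/80 = -7/160 ≈ -0.043750)
q = 2363788471/3565920 (q = (663 - 1628/22287) - 7/160 = 14774653/22287 - 7/160 = 2363788471/3565920 ≈ 662.88)
(397032 - 182497)*(q - 289744) = (397032 - 182497)*(2363788471/3565920 - 289744) = 214535*(-1030840136009/3565920) = -44230257715738163/713184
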